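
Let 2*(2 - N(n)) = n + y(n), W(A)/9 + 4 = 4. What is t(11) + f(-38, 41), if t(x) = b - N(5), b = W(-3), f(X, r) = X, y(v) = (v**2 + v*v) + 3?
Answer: -11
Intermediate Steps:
y(v) = 3 + 2*v**2 (y(v) = (v**2 + v**2) + 3 = 2*v**2 + 3 = 3 + 2*v**2)
W(A) = 0 (W(A) = -36 + 9*4 = -36 + 36 = 0)
N(n) = 1/2 - n**2 - n/2 (N(n) = 2 - (n + (3 + 2*n**2))/2 = 2 - (3 + n + 2*n**2)/2 = 2 + (-3/2 - n**2 - n/2) = 1/2 - n**2 - n/2)
b = 0
t(x) = 27 (t(x) = 0 - (1/2 - 1*5**2 - 1/2*5) = 0 - (1/2 - 1*25 - 5/2) = 0 - (1/2 - 25 - 5/2) = 0 - 1*(-27) = 0 + 27 = 27)
t(11) + f(-38, 41) = 27 - 38 = -11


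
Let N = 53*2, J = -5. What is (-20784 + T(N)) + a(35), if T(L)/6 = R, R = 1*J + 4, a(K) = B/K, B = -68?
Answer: -727718/35 ≈ -20792.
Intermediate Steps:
a(K) = -68/K
N = 106
R = -1 (R = 1*(-5) + 4 = -5 + 4 = -1)
T(L) = -6 (T(L) = 6*(-1) = -6)
(-20784 + T(N)) + a(35) = (-20784 - 6) - 68/35 = -20790 - 68*1/35 = -20790 - 68/35 = -727718/35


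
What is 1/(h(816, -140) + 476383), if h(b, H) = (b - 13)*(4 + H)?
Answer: 1/367175 ≈ 2.7235e-6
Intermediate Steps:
h(b, H) = (-13 + b)*(4 + H)
1/(h(816, -140) + 476383) = 1/((-52 - 13*(-140) + 4*816 - 140*816) + 476383) = 1/((-52 + 1820 + 3264 - 114240) + 476383) = 1/(-109208 + 476383) = 1/367175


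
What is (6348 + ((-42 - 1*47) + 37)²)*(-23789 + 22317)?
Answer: -13324544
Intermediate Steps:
(6348 + ((-42 - 1*47) + 37)²)*(-23789 + 22317) = (6348 + ((-42 - 47) + 37)²)*(-1472) = (6348 + (-89 + 37)²)*(-1472) = (6348 + (-52)²)*(-1472) = (6348 + 2704)*(-1472) = 9052*(-1472) = -13324544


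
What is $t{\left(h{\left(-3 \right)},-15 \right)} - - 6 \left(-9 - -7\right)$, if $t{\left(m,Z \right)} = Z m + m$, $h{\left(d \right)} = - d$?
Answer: $-54$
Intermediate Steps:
$t{\left(m,Z \right)} = m + Z m$
$t{\left(h{\left(-3 \right)},-15 \right)} - - 6 \left(-9 - -7\right) = \left(-1\right) \left(-3\right) \left(1 - 15\right) - - 6 \left(-9 - -7\right) = 3 \left(-14\right) - - 6 \left(-9 + 7\right) = -42 - \left(-6\right) \left(-2\right) = -42 - 12 = -54$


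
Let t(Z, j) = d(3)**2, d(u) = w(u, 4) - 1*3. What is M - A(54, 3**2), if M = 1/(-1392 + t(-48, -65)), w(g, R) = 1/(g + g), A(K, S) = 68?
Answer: -3388000/49823 ≈ -68.001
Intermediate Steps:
w(g, R) = 1/(2*g)
d(u) = -3 + 1/(2*u) (d(u) = 1/(2*u) - 1*3 = 1/(2*u) - 3 = -3 + 1/(2*u))
t(Z, j) = 289/36 (t(Z, j) = (-3 + (1/2)/3)**2 = (-3 + (1/2)*(1/3))**2 = (-3 + 1/6)**2 = (-17/6)**2 = 289/36)
M = -36/49823 (M = 1/(-1392 + 289/36) = 1/(-49823/36) = -36/49823 ≈ -0.00072256)
M - A(54, 3**2) = -36/49823 - 1*68 = -36/49823 - 68 = -3388000/49823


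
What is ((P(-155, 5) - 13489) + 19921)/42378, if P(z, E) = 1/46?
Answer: 295873/1949388 ≈ 0.15178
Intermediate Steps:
P(z, E) = 1/46
((P(-155, 5) - 13489) + 19921)/42378 = ((1/46 - 13489) + 19921)/42378 = (-620493/46 + 19921)*(1/42378) = (295873/46)*(1/42378) = 295873/1949388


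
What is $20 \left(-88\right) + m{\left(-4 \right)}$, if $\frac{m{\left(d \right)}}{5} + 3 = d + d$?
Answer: $-1815$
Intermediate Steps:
$m{\left(d \right)} = -15 + 10 d$ ($m{\left(d \right)} = -15 + 5 \left(d + d\right) = -15 + 5 \cdot 2 d = -15 + 10 d$)
$20 \left(-88\right) + m{\left(-4 \right)} = 20 \left(-88\right) + \left(-15 + 10 \left(-4\right)\right) = -1760 - 55 = -1815$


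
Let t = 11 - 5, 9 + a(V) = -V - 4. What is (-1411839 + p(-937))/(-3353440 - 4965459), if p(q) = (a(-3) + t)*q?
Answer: 1408091/8318899 ≈ 0.16926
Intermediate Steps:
a(V) = -13 - V (a(V) = -9 + (-V - 4) = -9 + (-4 - V) = -13 - V)
t = 6
p(q) = -4*q (p(q) = ((-13 - 1*(-3)) + 6)*q = ((-13 + 3) + 6)*q = (-10 + 6)*q = -4*q)
(-1411839 + p(-937))/(-3353440 - 4965459) = (-1411839 - 4*(-937))/(-3353440 - 4965459) = (-1411839 + 3748)/(-8318899) = -1408091*(-1/8318899) = 1408091/8318899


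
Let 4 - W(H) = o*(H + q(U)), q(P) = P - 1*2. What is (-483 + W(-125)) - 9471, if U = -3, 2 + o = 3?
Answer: -9820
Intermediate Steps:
o = 1 (o = -2 + 3 = 1)
q(P) = -2 + P (q(P) = P - 2 = -2 + P)
W(H) = 9 - H (W(H) = 4 - (H + (-2 - 3)) = 4 - (H - 5) = 4 - (-5 + H) = 4 + (5 - H) = 9 - H)
(-483 + W(-125)) - 9471 = (-483 + (9 - 1*(-125))) - 9471 = (-483 + (9 + 125)) - 9471 = (-483 + 134) - 9471 = -349 - 9471 = -9820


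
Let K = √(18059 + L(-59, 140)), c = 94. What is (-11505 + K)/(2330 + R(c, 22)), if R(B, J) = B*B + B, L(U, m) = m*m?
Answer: -2301/2252 + √37659/11260 ≈ -1.0045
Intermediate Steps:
L(U, m) = m²
R(B, J) = B + B² (R(B, J) = B² + B = B + B²)
K = √37659 (K = √(18059 + 140²) = √(18059 + 19600) = √37659 ≈ 194.06)
(-11505 + K)/(2330 + R(c, 22)) = (-11505 + √37659)/(2330 + 94*(1 + 94)) = (-11505 + √37659)/(2330 + 94*95) = (-11505 + √37659)/(2330 + 8930) = (-11505 + √37659)/11260 = (-11505 + √37659)*(1/11260) = -2301/2252 + √37659/11260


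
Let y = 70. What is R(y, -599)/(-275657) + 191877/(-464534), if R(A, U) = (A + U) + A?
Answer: -7525573869/18293149834 ≈ -0.41139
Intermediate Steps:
R(A, U) = U + 2*A
R(y, -599)/(-275657) + 191877/(-464534) = (-599 + 2*70)/(-275657) + 191877/(-464534) = (-599 + 140)*(-1/275657) + 191877*(-1/464534) = -459*(-1/275657) - 27411/66362 = 459/275657 - 27411/66362 = -7525573869/18293149834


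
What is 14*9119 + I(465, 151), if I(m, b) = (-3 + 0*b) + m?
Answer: 128128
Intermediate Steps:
I(m, b) = -3 + m (I(m, b) = (-3 + 0) + m = -3 + m)
14*9119 + I(465, 151) = 14*9119 + (-3 + 465) = 127666 + 462 = 128128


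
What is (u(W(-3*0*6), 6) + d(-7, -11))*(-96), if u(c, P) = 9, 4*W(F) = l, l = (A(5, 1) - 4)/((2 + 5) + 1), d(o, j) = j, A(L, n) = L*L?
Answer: 192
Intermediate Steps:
A(L, n) = L²
l = 21/8 (l = (5² - 4)/((2 + 5) + 1) = (25 - 4)/(7 + 1) = 21/8 ≈ 2.6250)
W(F) = 21/32 (W(F) = (¼)*(21/8) = 21/32)
(u(W(-3*0*6), 6) + d(-7, -11))*(-96) = (9 - 11)*(-96) = -2*(-96) = 192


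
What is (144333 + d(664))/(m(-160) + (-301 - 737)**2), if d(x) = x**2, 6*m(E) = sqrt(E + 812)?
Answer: 5674963272084/10447970158061 - 1755687*sqrt(163)/10447970158061 ≈ 0.54316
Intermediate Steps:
m(E) = sqrt(812 + E)/6 (m(E) = sqrt(E + 812)/6 = sqrt(812 + E)/6)
(144333 + d(664))/(m(-160) + (-301 - 737)**2) = (144333 + 664**2)/(sqrt(812 - 160)/6 + (-301 - 737)**2) = (144333 + 440896)/(sqrt(652)/6 + (-1038)**2) = 585229/((2*sqrt(163))/6 + 1077444) = 585229/(sqrt(163)/3 + 1077444) = 585229/(1077444 + sqrt(163)/3)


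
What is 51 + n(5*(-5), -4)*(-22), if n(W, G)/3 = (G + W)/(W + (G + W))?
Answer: 140/9 ≈ 15.556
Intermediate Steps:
n(W, G) = 3*(G + W)/(G + 2*W) (n(W, G) = 3*((G + W)/(W + (G + W))) = 3*((G + W)/(G + 2*W)) = 3*(G + W)/(G + 2*W))
51 + n(5*(-5), -4)*(-22) = 51 + (3*(-4 + 5*(-5))/(-4 + 2*(5*(-5))))*(-22) = 51 + (3*(-4 - 25)/(-4 + 2*(-25)))*(-22) = 51 + (3*(-29)/(-4 - 50))*(-22) = 51 + (3*(-29)/(-54))*(-22) = 51 + (3*(-1/54)*(-29))*(-22) = 51 + (29/18)*(-22) = 51 - 319/9 = 140/9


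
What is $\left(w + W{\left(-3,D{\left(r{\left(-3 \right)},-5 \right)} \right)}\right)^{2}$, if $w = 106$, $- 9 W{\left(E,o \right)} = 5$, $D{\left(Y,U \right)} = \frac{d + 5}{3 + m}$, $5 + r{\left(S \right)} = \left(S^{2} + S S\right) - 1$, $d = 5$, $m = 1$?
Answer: $\frac{900601}{81} \approx 11119.0$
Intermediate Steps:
$r{\left(S \right)} = -6 + 2 S^{2}$ ($r{\left(S \right)} = -5 - \left(1 - S^{2} - S S\right) = -5 + \left(\left(S^{2} + S^{2}\right) - 1\right) = -5 + \left(2 S^{2} - 1\right) = -5 + \left(-1 + 2 S^{2}\right) = -6 + 2 S^{2}$)
$D{\left(Y,U \right)} = \frac{5}{2}$ ($D{\left(Y,U \right)} = \frac{5 + 5}{3 + 1} = \frac{10}{4} = 10 \cdot \frac{1}{4} = \frac{5}{2}$)
$W{\left(E,o \right)} = - \frac{5}{9}$ ($W{\left(E,o \right)} = \left(- \frac{1}{9}\right) 5 = - \frac{5}{9}$)
$\left(w + W{\left(-3,D{\left(r{\left(-3 \right)},-5 \right)} \right)}\right)^{2} = \left(106 - \frac{5}{9}\right)^{2} = \left(\frac{949}{9}\right)^{2} = \frac{900601}{81}$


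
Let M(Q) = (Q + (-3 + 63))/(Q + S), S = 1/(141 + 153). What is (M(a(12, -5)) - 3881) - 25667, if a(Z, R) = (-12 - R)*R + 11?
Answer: -399605536/13525 ≈ -29546.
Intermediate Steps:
S = 1/294 ≈ 0.0034014
a(Z, R) = 11 + R*(-12 - R) (a(Z, R) = R*(-12 - R) + 11 = 11 + R*(-12 - R))
M(Q) = (60 + Q)/(1/294 + Q) (M(Q) = (Q + (-3 + 63))/(Q + 1/294) = (Q + 60)/(1/294 + Q) = (60 + Q)/(1/294 + Q))
(M(a(12, -5)) - 3881) - 25667 = (294*(60 + (11 - 1*(-5)² - 12*(-5)))/(1 + 294*(11 - 1*(-5)² - 12*(-5))) - 3881) - 25667 = (294*(60 + (11 - 1*25 + 60))/(1 + 294*(11 - 1*25 + 60)) - 3881) - 25667 = (294*(60 + (11 - 25 + 60))/(1 + 294*(11 - 25 + 60)) - 3881) - 25667 = (294*(60 + 46)/(1 + 294*46) - 3881) - 25667 = (294*106/(1 + 13524) - 3881) - 25667 = (294*106/13525 - 3881) - 25667 = (294*(1/13525)*106 - 3881) - 25667 = (31164/13525 - 3881) - 25667 = -52459361/13525 - 25667 = -399605536/13525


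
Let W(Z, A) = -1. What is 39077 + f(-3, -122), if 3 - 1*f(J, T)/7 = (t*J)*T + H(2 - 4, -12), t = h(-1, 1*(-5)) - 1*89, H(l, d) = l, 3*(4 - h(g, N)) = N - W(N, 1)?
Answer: 253466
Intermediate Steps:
h(g, N) = 11/3 - N/3 (h(g, N) = 4 - (N - 1*(-1))/3 = 4 - (N + 1)/3 = 4 - (1 + N)/3 = 4 + (-1/3 - N/3) = 11/3 - N/3)
t = -251/3 (t = (11/3 - (-5)/3) - 1*89 = (11/3 - 1/3*(-5)) - 89 = (11/3 + 5/3) - 89 = 16/3 - 89 = -251/3 ≈ -83.667)
f(J, T) = 35 + 1757*J*T/3 (f(J, T) = 21 - 7*((-251*J/3)*T + (2 - 4)) = 21 - 7*(-251*J*T/3 - 2) = 21 - 7*(-2 - 251*J*T/3) = 21 + (14 + 1757*J*T/3) = 35 + 1757*J*T/3)
39077 + f(-3, -122) = 39077 + (35 + (1757/3)*(-3)*(-122)) = 39077 + (35 + 214354) = 39077 + 214389 = 253466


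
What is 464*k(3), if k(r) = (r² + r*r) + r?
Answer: 9744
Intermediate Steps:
k(r) = r + 2*r² (k(r) = (r² + r²) + r = 2*r² + r = r + 2*r²)
464*k(3) = 464*(3*(1 + 2*3)) = 464*(3*(1 + 6)) = 464*(3*7) = 464*21 = 9744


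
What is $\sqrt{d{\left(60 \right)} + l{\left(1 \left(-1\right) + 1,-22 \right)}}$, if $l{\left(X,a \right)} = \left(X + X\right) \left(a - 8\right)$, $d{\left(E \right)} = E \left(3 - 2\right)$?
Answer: $2 \sqrt{15} \approx 7.746$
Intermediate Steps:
$d{\left(E \right)} = E$ ($d{\left(E \right)} = E 1 = E$)
$l{\left(X,a \right)} = 2 X \left(-8 + a\right)$
$\sqrt{d{\left(60 \right)} + l{\left(1 \left(-1\right) + 1,-22 \right)}} = \sqrt{60 + 2 \left(1 \left(-1\right) + 1\right) \left(-8 - 22\right)} = \sqrt{60 + 2 \left(-1 + 1\right) \left(-30\right)} = \sqrt{60 + 2 \cdot 0 \left(-30\right)} = \sqrt{60 + 0} = \sqrt{60} = 2 \sqrt{15}$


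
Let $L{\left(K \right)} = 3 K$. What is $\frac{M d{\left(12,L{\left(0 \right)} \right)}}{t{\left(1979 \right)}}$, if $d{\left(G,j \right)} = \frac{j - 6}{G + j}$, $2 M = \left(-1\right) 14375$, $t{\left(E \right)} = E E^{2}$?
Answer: $\frac{14375}{31002546956} \approx 4.6367 \cdot 10^{-7}$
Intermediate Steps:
$t{\left(E \right)} = E^{3}$
$M = - \frac{14375}{2}$ ($M = \frac{\left(-1\right) 14375}{2} = \frac{1}{2} \left(-14375\right) = - \frac{14375}{2} \approx -7187.5$)
$d{\left(G,j \right)} = \frac{-6 + j}{G + j}$
$\frac{M d{\left(12,L{\left(0 \right)} \right)}}{t{\left(1979 \right)}} = \frac{\left(- \frac{14375}{2}\right) \frac{-6 + 3 \cdot 0}{12 + 3 \cdot 0}}{1979^{3}} = \frac{\left(- \frac{14375}{2}\right) \frac{-6 + 0}{12 + 0}}{7750636739} = - \frac{14375 \cdot \frac{1}{12} \left(-6\right)}{2} \cdot \frac{1}{7750636739} = \left(- \frac{14375}{2}\right) \left(- \frac{1}{2}\right) \frac{1}{7750636739} = \frac{14375}{4} \cdot \frac{1}{7750636739} = \frac{14375}{31002546956}$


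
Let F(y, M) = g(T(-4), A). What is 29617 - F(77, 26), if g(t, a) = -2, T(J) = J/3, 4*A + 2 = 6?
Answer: 29619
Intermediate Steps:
A = 1 (A = -½ + (¼)*6 = -½ + 3/2 = 1)
T(J) = J/3 (T(J) = J*(⅓) = J/3)
F(y, M) = -2
29617 - F(77, 26) = 29617 - 1*(-2) = 29617 + 2 = 29619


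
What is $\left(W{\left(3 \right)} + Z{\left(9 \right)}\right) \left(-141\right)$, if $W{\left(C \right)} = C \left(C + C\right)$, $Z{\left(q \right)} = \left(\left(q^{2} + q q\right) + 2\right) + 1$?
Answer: $-25803$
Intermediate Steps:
$Z{\left(q \right)} = 3 + 2 q^{2}$ ($Z{\left(q \right)} = \left(\left(q^{2} + q^{2}\right) + 2\right) + 1 = \left(2 q^{2} + 2\right) + 1 = \left(2 + 2 q^{2}\right) + 1 = 3 + 2 q^{2}$)
$W{\left(C \right)} = 2 C^{2}$ ($W{\left(C \right)} = C 2 C = 2 C^{2}$)
$\left(W{\left(3 \right)} + Z{\left(9 \right)}\right) \left(-141\right) = \left(2 \cdot 3^{2} + \left(3 + 2 \cdot 9^{2}\right)\right) \left(-141\right) = \left(2 \cdot 9 + \left(3 + 2 \cdot 81\right)\right) \left(-141\right) = \left(18 + \left(3 + 162\right)\right) \left(-141\right) = \left(18 + 165\right) \left(-141\right) = 183 \left(-141\right) = -25803$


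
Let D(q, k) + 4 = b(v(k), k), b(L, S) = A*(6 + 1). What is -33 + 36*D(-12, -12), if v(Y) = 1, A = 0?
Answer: -177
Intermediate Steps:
b(L, S) = 0 (b(L, S) = 0*(6 + 1) = 0*7 = 0)
D(q, k) = -4 (D(q, k) = -4 + 0 = -4)
-33 + 36*D(-12, -12) = -33 + 36*(-4) = -33 - 144 = -177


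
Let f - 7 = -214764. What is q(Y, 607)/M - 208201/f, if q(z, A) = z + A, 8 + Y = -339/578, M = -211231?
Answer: 25345295343687/26220008131126 ≈ 0.96664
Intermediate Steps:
f = -214757 (f = 7 - 214764 = -214757)
Y = -4963/578 (Y = -8 - 339/578 = -4963/578 ≈ -8.5865)
q(z, A) = A + z
q(Y, 607)/M - 208201/f = (607 - 4963/578)/(-211231) - 208201/(-214757) = (345883/578)*(-1/211231) - 208201*(-1/214757) = -345883/122091518 + 208201/214757 = 25345295343687/26220008131126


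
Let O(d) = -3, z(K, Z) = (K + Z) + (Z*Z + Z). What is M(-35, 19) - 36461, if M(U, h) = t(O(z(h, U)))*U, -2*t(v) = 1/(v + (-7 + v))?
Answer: -948021/26 ≈ -36462.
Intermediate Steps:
z(K, Z) = K + Z² + 2*Z (z(K, Z) = (K + Z) + (Z² + Z) = (K + Z) + (Z + Z²) = K + Z² + 2*Z)
t(v) = -1/(2*(-7 + 2*v)) (t(v) = -1/(2*(v + (-7 + v))) = -1/(2*(-7 + 2*v)))
M(U, h) = U/26 (M(U, h) = (-1/(-14 + 4*(-3)))*U = (-1/(-14 - 12))*U = (-1/(-26))*U = (-1*(-1/26))*U = U/26)
M(-35, 19) - 36461 = (1/26)*(-35) - 36461 = -35/26 - 36461 = -948021/26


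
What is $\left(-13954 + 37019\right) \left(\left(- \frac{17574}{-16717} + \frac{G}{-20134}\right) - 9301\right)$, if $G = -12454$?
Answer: $- \frac{36096370687509930}{168290039} \approx -2.1449 \cdot 10^{8}$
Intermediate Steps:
$\left(-13954 + 37019\right) \left(\left(- \frac{17574}{-16717} + \frac{G}{-20134}\right) - 9301\right) = \left(-13954 + 37019\right) \left(\left(- \frac{17574}{-16717} - \frac{12454}{-20134}\right) - 9301\right) = 23065 \left(\left(\left(-17574\right) \left(- \frac{1}{16717}\right) - - \frac{6227}{10067}\right) - 9301\right) = 23065 \left(\left(\frac{17574}{16717} + \frac{6227}{10067}\right) - 9301\right) = 23065 \left(\frac{281014217}{168290039} - 9301\right) = 23065 \left(- \frac{1564984638522}{168290039}\right) = - \frac{36096370687509930}{168290039}$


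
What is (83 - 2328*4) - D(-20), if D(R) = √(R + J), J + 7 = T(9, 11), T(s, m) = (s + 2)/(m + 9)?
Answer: -9229 - 23*I*√5/10 ≈ -9229.0 - 5.143*I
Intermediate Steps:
T(s, m) = (2 + s)/(9 + m)
J = -129/20 (J = -7 + (2 + 9)/(9 + 11) = -7 + 11/20 = -129/20 ≈ -6.4500)
D(R) = √(-129/20 + R) (D(R) = √(R - 129/20) = √(-129/20 + R))
(83 - 2328*4) - D(-20) = (83 - 2328*4) - √(-645 + 100*(-20))/10 = (83 - 97*96) - √(-645 - 2000)/10 = (83 - 9312) - √(-2645)/10 = -9229 - 23*I*√5/10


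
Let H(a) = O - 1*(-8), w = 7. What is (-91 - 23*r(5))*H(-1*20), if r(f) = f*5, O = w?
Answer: -9990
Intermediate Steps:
O = 7
r(f) = 5*f
H(a) = 15 (H(a) = 7 - 1*(-8) = 7 + 8 = 15)
(-91 - 23*r(5))*H(-1*20) = (-91 - 115*5)*15 = (-91 - 23*25)*15 = (-91 - 575)*15 = -666*15 = -9990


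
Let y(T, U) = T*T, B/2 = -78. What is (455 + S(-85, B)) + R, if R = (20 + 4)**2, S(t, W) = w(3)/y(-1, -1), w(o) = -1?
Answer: 1030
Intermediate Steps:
B = -156 (B = 2*(-78) = -156)
y(T, U) = T**2
S(t, W) = -1 (S(t, W) = -1/((-1)**2) = -1/1 = -1*1 = -1)
R = 576 (R = 24**2 = 576)
(455 + S(-85, B)) + R = (455 - 1) + 576 = 454 + 576 = 1030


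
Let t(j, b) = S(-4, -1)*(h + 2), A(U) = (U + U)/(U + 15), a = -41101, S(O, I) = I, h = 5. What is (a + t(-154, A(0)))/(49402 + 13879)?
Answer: -41108/63281 ≈ -0.64961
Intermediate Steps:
A(U) = 2*U/(15 + U) (A(U) = (2*U)/(15 + U) = 2*U/(15 + U))
t(j, b) = -7 (t(j, b) = -(5 + 2) = -1*7 = -7)
(a + t(-154, A(0)))/(49402 + 13879) = (-41101 - 7)/(49402 + 13879) = -41108/63281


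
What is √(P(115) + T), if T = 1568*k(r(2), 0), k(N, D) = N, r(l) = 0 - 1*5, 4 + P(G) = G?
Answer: I*√7729 ≈ 87.915*I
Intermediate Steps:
P(G) = -4 + G
r(l) = -5 (r(l) = 0 - 5 = -5)
T = -7840 (T = 1568*(-5) = -7840)
√(P(115) + T) = √((-4 + 115) - 7840) = √(111 - 7840) = √(-7729) = I*√7729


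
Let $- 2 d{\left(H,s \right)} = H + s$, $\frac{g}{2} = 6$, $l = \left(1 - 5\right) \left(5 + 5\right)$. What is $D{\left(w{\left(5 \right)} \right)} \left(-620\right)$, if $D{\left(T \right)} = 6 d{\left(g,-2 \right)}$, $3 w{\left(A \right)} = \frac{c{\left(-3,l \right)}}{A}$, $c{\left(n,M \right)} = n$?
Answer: $18600$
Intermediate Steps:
$l = -40$ ($l = \left(-4\right) 10 = -40$)
$g = 12$ ($g = 2 \cdot 6 = 12$)
$d{\left(H,s \right)} = - \frac{H}{2} - \frac{s}{2}$ ($d{\left(H,s \right)} = - \frac{H + s}{2} = - \frac{H}{2} - \frac{s}{2}$)
$w{\left(A \right)} = - \frac{1}{A}$ ($w{\left(A \right)} = \frac{\left(-3\right) \frac{1}{A}}{3} = - \frac{1}{A}$)
$D{\left(T \right)} = -30$ ($D{\left(T \right)} = 6 \left(\left(- \frac{1}{2}\right) 12 - -1\right) = 6 \left(-6 + 1\right) = 6 \left(-5\right) = -30$)
$D{\left(w{\left(5 \right)} \right)} \left(-620\right) = \left(-30\right) \left(-620\right) = 18600$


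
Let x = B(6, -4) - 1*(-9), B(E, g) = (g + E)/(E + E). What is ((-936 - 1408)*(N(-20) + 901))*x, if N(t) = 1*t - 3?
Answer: -56595880/3 ≈ -1.8865e+7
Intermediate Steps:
N(t) = -3 + t (N(t) = t - 3 = -3 + t)
B(E, g) = (E + g)/(2*E) (B(E, g) = (E + g)/((2*E)) = (E + g)*(1/(2*E)) = (E + g)/(2*E))
x = 55/6 (x = (½)*(6 - 4)/6 - 1*(-9) = (½)*(⅙)*2 + 9 = ⅙ + 9 = 55/6 ≈ 9.1667)
((-936 - 1408)*(N(-20) + 901))*x = ((-936 - 1408)*((-3 - 20) + 901))*(55/6) = -2344*(-23 + 901)*(55/6) = -2344*878*(55/6) = -2058032*55/6 = -56595880/3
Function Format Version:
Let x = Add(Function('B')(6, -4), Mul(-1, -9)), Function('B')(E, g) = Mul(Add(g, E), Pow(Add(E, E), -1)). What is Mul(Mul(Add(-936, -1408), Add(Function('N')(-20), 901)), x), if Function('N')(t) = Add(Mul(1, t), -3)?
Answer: Rational(-56595880, 3) ≈ -1.8865e+7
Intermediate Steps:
Function('N')(t) = Add(-3, t) (Function('N')(t) = Add(t, -3) = Add(-3, t))
Function('B')(E, g) = Mul(Rational(1, 2), Pow(E, -1), Add(E, g)) (Function('B')(E, g) = Mul(Add(E, g), Pow(Mul(2, E), -1)) = Mul(Add(E, g), Mul(Rational(1, 2), Pow(E, -1))) = Mul(Rational(1, 2), Pow(E, -1), Add(E, g)))
x = Rational(55, 6) (x = Add(Mul(Rational(1, 2), Pow(6, -1), Add(6, -4)), Mul(-1, -9)) = Add(Mul(Rational(1, 2), Rational(1, 6), 2), 9) = Add(Rational(1, 6), 9) = Rational(55, 6) ≈ 9.1667)
Mul(Mul(Add(-936, -1408), Add(Function('N')(-20), 901)), x) = Mul(Mul(Add(-936, -1408), Add(Add(-3, -20), 901)), Rational(55, 6)) = Mul(Mul(-2344, Add(-23, 901)), Rational(55, 6)) = Mul(Mul(-2344, 878), Rational(55, 6)) = Mul(-2058032, Rational(55, 6)) = Rational(-56595880, 3)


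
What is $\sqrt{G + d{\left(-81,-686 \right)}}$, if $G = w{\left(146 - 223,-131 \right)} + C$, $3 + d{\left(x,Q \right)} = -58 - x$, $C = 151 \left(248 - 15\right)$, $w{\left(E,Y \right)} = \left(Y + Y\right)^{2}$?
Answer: $\sqrt{103847} \approx 322.25$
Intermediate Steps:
$w{\left(E,Y \right)} = 4 Y^{2}$ ($w{\left(E,Y \right)} = \left(2 Y\right)^{2} = 4 Y^{2}$)
$C = 35183$ ($C = 151 \cdot 233 = 35183$)
$d{\left(x,Q \right)} = -61 - x$ ($d{\left(x,Q \right)} = -3 - \left(58 + x\right) = -61 - x$)
$G = 103827$ ($G = 4 \left(-131\right)^{2} + 35183 = 4 \cdot 17161 + 35183 = 68644 + 35183 = 103827$)
$\sqrt{G + d{\left(-81,-686 \right)}} = \sqrt{103827 - -20} = \sqrt{103827 + \left(-61 + 81\right)} = \sqrt{103827 + 20} = \sqrt{103847}$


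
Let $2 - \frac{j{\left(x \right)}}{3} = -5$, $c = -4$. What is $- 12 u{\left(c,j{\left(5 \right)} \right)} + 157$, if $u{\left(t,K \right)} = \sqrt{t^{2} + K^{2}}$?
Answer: $157 - 12 \sqrt{457} \approx -99.531$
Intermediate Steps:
$j{\left(x \right)} = 21$ ($j{\left(x \right)} = 6 - -15 = 6 + 15 = 21$)
$u{\left(t,K \right)} = \sqrt{K^{2} + t^{2}}$
$- 12 u{\left(c,j{\left(5 \right)} \right)} + 157 = - 12 \sqrt{21^{2} + \left(-4\right)^{2}} + 157 = - 12 \sqrt{441 + 16} + 157 = - 12 \sqrt{457} + 157 = 157 - 12 \sqrt{457}$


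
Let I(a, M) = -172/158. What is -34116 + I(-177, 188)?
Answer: -2695250/79 ≈ -34117.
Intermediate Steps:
I(a, M) = -86/79 (I(a, M) = -172*1/158 = -86/79)
-34116 + I(-177, 188) = -34116 - 86/79 = -2695250/79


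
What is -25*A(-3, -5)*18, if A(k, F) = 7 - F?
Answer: -5400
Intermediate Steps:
-25*A(-3, -5)*18 = -25*(7 - 1*(-5))*18 = -25*(7 + 5)*18 = -25*12*18 = -300*18 = -5400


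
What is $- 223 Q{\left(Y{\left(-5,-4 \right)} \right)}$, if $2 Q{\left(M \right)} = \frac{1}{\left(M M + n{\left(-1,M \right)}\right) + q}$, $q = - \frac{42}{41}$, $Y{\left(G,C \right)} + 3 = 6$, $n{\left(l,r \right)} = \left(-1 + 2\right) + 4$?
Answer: $- \frac{9143}{1064} \approx -8.593$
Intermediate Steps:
$n{\left(l,r \right)} = 5$ ($n{\left(l,r \right)} = 1 + 4 = 5$)
$Y{\left(G,C \right)} = 3$ ($Y{\left(G,C \right)} = -3 + 6 = 3$)
$q = - \frac{42}{41}$ ($q = \left(-42\right) \frac{1}{41} = - \frac{42}{41} \approx -1.0244$)
$Q{\left(M \right)} = \frac{1}{2 \left(\frac{163}{41} + M^{2}\right)}$ ($Q{\left(M \right)} = \frac{1}{2 \left(\left(M M + 5\right) - \frac{42}{41}\right)} = \frac{1}{2 \left(\left(M^{2} + 5\right) - \frac{42}{41}\right)} = \frac{1}{2 \left(\left(5 + M^{2}\right) - \frac{42}{41}\right)} = \frac{1}{2 \left(\frac{163}{41} + M^{2}\right)}$)
$- 223 Q{\left(Y{\left(-5,-4 \right)} \right)} = - 223 \frac{41}{2 \left(163 + 41 \cdot 3^{2}\right)} = - 223 \frac{41}{2 \left(163 + 41 \cdot 9\right)} = - 223 \frac{41}{2 \left(163 + 369\right)} = - 223 \frac{41}{2 \cdot 532} = - 223 \cdot \frac{41}{2} \cdot \frac{1}{532} = \left(-223\right) \frac{41}{1064} = - \frac{9143}{1064}$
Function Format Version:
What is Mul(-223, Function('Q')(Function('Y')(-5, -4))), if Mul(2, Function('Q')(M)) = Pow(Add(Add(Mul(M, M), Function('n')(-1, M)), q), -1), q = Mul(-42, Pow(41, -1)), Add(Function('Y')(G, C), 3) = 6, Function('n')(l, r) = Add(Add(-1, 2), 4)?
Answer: Rational(-9143, 1064) ≈ -8.5930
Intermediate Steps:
Function('n')(l, r) = 5 (Function('n')(l, r) = Add(1, 4) = 5)
Function('Y')(G, C) = 3 (Function('Y')(G, C) = Add(-3, 6) = 3)
q = Rational(-42, 41) (q = Mul(-42, Rational(1, 41)) = Rational(-42, 41) ≈ -1.0244)
Function('Q')(M) = Mul(Rational(1, 2), Pow(Add(Rational(163, 41), Pow(M, 2)), -1)) (Function('Q')(M) = Mul(Rational(1, 2), Pow(Add(Add(Mul(M, M), 5), Rational(-42, 41)), -1)) = Mul(Rational(1, 2), Pow(Add(Add(Pow(M, 2), 5), Rational(-42, 41)), -1)) = Mul(Rational(1, 2), Pow(Add(Add(5, Pow(M, 2)), Rational(-42, 41)), -1)) = Mul(Rational(1, 2), Pow(Add(Rational(163, 41), Pow(M, 2)), -1)))
Mul(-223, Function('Q')(Function('Y')(-5, -4))) = Mul(-223, Mul(Rational(41, 2), Pow(Add(163, Mul(41, Pow(3, 2))), -1))) = Mul(-223, Mul(Rational(41, 2), Pow(Add(163, Mul(41, 9)), -1))) = Mul(-223, Mul(Rational(41, 2), Pow(Add(163, 369), -1))) = Mul(-223, Mul(Rational(41, 2), Pow(532, -1))) = Mul(-223, Mul(Rational(41, 2), Rational(1, 532))) = Mul(-223, Rational(41, 1064)) = Rational(-9143, 1064)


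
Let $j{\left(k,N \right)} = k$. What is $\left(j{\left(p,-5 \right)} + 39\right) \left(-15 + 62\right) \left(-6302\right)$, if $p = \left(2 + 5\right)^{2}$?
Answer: $-26065072$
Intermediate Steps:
$p = 49$ ($p = 7^{2} = 49$)
$\left(j{\left(p,-5 \right)} + 39\right) \left(-15 + 62\right) \left(-6302\right) = \left(49 + 39\right) \left(-15 + 62\right) \left(-6302\right) = 88 \cdot 47 \left(-6302\right) = 4136 \left(-6302\right) = -26065072$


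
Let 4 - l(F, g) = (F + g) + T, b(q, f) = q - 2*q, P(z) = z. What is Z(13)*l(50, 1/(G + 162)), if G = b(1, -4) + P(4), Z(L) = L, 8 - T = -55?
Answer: -233818/165 ≈ -1417.1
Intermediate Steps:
T = 63 (T = 8 - 1*(-55) = 8 + 55 = 63)
b(q, f) = -q
G = 3 (G = -1*1 + 4 = -1 + 4 = 3)
l(F, g) = -59 - F - g (l(F, g) = 4 - ((F + g) + 63) = 4 - (63 + F + g) = 4 + (-63 - F - g) = -59 - F - g)
Z(13)*l(50, 1/(G + 162)) = 13*(-59 - 1*50 - 1/(3 + 162)) = 13*(-59 - 50 - 1/165) = 13*(-17986/165) = -233818/165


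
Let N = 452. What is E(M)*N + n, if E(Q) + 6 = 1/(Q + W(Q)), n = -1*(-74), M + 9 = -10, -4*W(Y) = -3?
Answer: -194382/73 ≈ -2662.8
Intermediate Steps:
W(Y) = ¾ (W(Y) = -¼*(-3) = ¾)
M = -19 (M = -9 - 10 = -19)
n = 74
E(Q) = -6 + 1/(¾ + Q) (E(Q) = -6 + 1/(Q + ¾) = -6 + 1/(¾ + Q))
E(M)*N + n = (2*(-7 - 12*(-19))/(3 + 4*(-19)))*452 + 74 = (2*(-7 + 228)/(3 - 76))*452 + 74 = (2*221/(-73))*452 + 74 = (2*(-1/73)*221)*452 + 74 = -442/73*452 + 74 = -199784/73 + 74 = -194382/73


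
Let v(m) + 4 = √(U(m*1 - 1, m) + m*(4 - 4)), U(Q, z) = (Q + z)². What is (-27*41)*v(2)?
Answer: 1107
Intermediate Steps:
v(m) = -4 + √((-1 + 2*m)²) (v(m) = -4 + √(((m*1 - 1) + m)² + m*(4 - 4)) = -4 + √(((m - 1) + m)² + m*0) = -4 + √(((-1 + m) + m)² + 0) = -4 + √((-1 + 2*m)² + 0) = -4 + √((-1 + 2*m)²))
(-27*41)*v(2) = (-27*41)*(-4 + √((-1 + 2*2)²)) = -1107*(-4 + √((-1 + 4)²)) = -1107*(-4 + √(3²)) = -1107*(-4 + √9) = -1107*(-4 + 3) = -1107*(-1) = 1107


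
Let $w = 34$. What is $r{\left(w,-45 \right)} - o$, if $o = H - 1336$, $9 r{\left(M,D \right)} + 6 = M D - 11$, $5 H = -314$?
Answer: $\frac{55211}{45} \approx 1226.9$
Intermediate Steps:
$H = - \frac{314}{5}$ ($H = \frac{1}{5} \left(-314\right) = - \frac{314}{5} \approx -62.8$)
$r{\left(M,D \right)} = - \frac{17}{9} + \frac{D M}{9}$ ($r{\left(M,D \right)} = - \frac{2}{3} + \frac{M D - 11}{9} = - \frac{2}{3} + \frac{D M - 11}{9} = - \frac{2}{3} + \frac{-11 + D M}{9} = - \frac{2}{3} + \left(- \frac{11}{9} + \frac{D M}{9}\right) = - \frac{17}{9} + \frac{D M}{9}$)
$o = - \frac{6994}{5}$ ($o = - \frac{314}{5} - 1336 = - \frac{6994}{5} \approx -1398.8$)
$r{\left(w,-45 \right)} - o = \left(- \frac{17}{9} + \frac{1}{9} \left(-45\right) 34\right) - - \frac{6994}{5} = \left(- \frac{17}{9} - 170\right) + \frac{6994}{5} = - \frac{1547}{9} + \frac{6994}{5} = \frac{55211}{45}$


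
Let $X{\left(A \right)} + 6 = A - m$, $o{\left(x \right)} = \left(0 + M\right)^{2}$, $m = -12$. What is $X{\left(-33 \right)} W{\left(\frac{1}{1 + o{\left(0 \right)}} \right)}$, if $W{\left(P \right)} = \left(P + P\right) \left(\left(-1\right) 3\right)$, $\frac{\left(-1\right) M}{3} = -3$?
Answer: $\frac{81}{41} \approx 1.9756$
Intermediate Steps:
$M = 9$ ($M = \left(-3\right) \left(-3\right) = 9$)
$o{\left(x \right)} = 81$ ($o{\left(x \right)} = \left(0 + 9\right)^{2} = 9^{2} = 81$)
$X{\left(A \right)} = 6 + A$ ($X{\left(A \right)} = -6 + \left(A - -12\right) = -6 + \left(A + 12\right) = -6 + \left(12 + A\right) = 6 + A$)
$W{\left(P \right)} = - 6 P$ ($W{\left(P \right)} = 2 P \left(-3\right) = - 6 P$)
$X{\left(-33 \right)} W{\left(\frac{1}{1 + o{\left(0 \right)}} \right)} = \left(6 - 33\right) \left(- \frac{6}{1 + 81}\right) = - 27 \left(- \frac{6}{82}\right) = - 27 \left(\left(-6\right) \frac{1}{82}\right) = \left(-27\right) \left(- \frac{3}{41}\right) = \frac{81}{41}$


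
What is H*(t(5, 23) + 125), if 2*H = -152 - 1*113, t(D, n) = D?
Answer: -17225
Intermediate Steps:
H = -265/2 (H = (-152 - 1*113)/2 = (-152 - 113)/2 = (½)*(-265) = -265/2 ≈ -132.50)
H*(t(5, 23) + 125) = -265*(5 + 125)/2 = -265/2*130 = -17225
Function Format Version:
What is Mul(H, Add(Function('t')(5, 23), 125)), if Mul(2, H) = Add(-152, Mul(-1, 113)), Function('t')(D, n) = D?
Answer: -17225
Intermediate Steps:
H = Rational(-265, 2) (H = Mul(Rational(1, 2), Add(-152, Mul(-1, 113))) = Mul(Rational(1, 2), Add(-152, -113)) = Mul(Rational(1, 2), -265) = Rational(-265, 2) ≈ -132.50)
Mul(H, Add(Function('t')(5, 23), 125)) = Mul(Rational(-265, 2), Add(5, 125)) = Mul(Rational(-265, 2), 130) = -17225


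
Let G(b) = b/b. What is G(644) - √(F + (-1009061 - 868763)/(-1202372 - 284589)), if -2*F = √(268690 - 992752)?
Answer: 1 - √(11169004211456 - 4422106031042*I*√724062)/2973922 ≈ -13.607 + 14.564*I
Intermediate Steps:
G(b) = 1
F = -I*√724062/2 (F = -√(268690 - 992752)/2 = -I*√724062/2 ≈ -425.46*I)
G(644) - √(F + (-1009061 - 868763)/(-1202372 - 284589)) = 1 - √(-I*√724062/2 + (-1009061 - 868763)/(-1202372 - 284589)) = 1 - √(-I*√724062/2 - 1877824/(-1486961)) = 1 - √(-I*√724062/2 - 1877824*(-1/1486961)) = 1 - √(-I*√724062/2 + 1877824/1486961) = 1 - √(1877824/1486961 - I*√724062/2)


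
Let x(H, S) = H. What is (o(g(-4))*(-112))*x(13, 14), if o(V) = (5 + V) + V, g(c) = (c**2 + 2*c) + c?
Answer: -18928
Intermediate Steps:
g(c) = c**2 + 3*c
o(V) = 5 + 2*V
(o(g(-4))*(-112))*x(13, 14) = ((5 + 2*(-4*(3 - 4)))*(-112))*13 = ((5 + 2*(-4*(-1)))*(-112))*13 = ((5 + 2*4)*(-112))*13 = ((5 + 8)*(-112))*13 = (13*(-112))*13 = -1456*13 = -18928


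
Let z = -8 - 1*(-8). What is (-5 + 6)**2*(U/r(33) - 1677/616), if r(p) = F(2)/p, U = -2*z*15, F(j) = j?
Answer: -1677/616 ≈ -2.7224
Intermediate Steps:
z = 0 (z = -8 + 8 = 0)
U = 0 (U = -2*0*15 = 0*15 = 0)
r(p) = 2/p
(-5 + 6)**2*(U/r(33) - 1677/616) = (-5 + 6)**2*(0/((2/33)) - 1677/616) = 1**2*(0/((2*(1/33))) - 1677*1/616) = 1*(0/(2/33) - 1677/616) = 1*(0*(33/2) - 1677/616) = 1*(0 - 1677/616) = 1*(-1677/616) = -1677/616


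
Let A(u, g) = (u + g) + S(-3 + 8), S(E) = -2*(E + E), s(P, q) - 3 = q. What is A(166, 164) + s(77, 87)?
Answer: 400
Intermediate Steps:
s(P, q) = 3 + q
S(E) = -4*E
A(u, g) = -20 + g + u (A(u, g) = (u + g) - 4*(-3 + 8) = (g + u) - 4*5 = (g + u) - 20 = -20 + g + u)
A(166, 164) + s(77, 87) = (-20 + 164 + 166) + (3 + 87) = 310 + 90 = 400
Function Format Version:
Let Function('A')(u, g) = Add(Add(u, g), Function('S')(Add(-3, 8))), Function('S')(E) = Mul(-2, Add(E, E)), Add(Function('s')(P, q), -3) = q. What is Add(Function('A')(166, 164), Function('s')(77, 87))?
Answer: 400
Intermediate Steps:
Function('s')(P, q) = Add(3, q)
Function('S')(E) = Mul(-4, E) (Function('S')(E) = Mul(-2, Mul(2, E)) = Mul(-4, E))
Function('A')(u, g) = Add(-20, g, u) (Function('A')(u, g) = Add(Add(u, g), Mul(-4, Add(-3, 8))) = Add(Add(g, u), Mul(-4, 5)) = Add(Add(g, u), -20) = Add(-20, g, u))
Add(Function('A')(166, 164), Function('s')(77, 87)) = Add(Add(-20, 164, 166), Add(3, 87)) = Add(310, 90) = 400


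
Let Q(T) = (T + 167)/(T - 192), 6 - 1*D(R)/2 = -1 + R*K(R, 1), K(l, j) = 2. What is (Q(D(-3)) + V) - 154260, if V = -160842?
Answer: -52307125/166 ≈ -3.1510e+5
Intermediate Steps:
D(R) = 14 - 4*R (D(R) = 12 - 2*(-1 + R*2) = 12 - 2*(-1 + 2*R) = 12 + (2 - 4*R) = 14 - 4*R)
Q(T) = (167 + T)/(-192 + T)
(Q(D(-3)) + V) - 154260 = ((167 + (14 - 4*(-3)))/(-192 + (14 - 4*(-3))) - 160842) - 154260 = ((167 + (14 + 12))/(-192 + (14 + 12)) - 160842) - 154260 = ((167 + 26)/(-192 + 26) - 160842) - 154260 = (193/(-166) - 160842) - 154260 = (-1/166*193 - 160842) - 154260 = (-193/166 - 160842) - 154260 = -26699965/166 - 154260 = -52307125/166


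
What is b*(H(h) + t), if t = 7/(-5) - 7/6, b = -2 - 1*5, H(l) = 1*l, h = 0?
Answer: 539/30 ≈ 17.967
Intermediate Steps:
H(l) = l
b = -7 (b = -2 - 5 = -7)
t = -77/30 (t = 7*(-⅕) - 7*⅙ = -7/5 - 7/6 = -77/30 ≈ -2.5667)
b*(H(h) + t) = -7*(0 - 77/30) = -7*(-77/30) = 539/30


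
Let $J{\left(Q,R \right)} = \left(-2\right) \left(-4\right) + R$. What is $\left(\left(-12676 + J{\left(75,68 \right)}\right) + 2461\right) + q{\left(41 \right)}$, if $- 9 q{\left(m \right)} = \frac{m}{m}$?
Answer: $- \frac{91252}{9} \approx -10139.0$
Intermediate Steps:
$J{\left(Q,R \right)} = 8 + R$
$q{\left(m \right)} = - \frac{1}{9}$ ($q{\left(m \right)} = - \frac{m \frac{1}{m}}{9} = \left(- \frac{1}{9}\right) 1 = - \frac{1}{9}$)
$\left(\left(-12676 + J{\left(75,68 \right)}\right) + 2461\right) + q{\left(41 \right)} = \left(\left(-12676 + \left(8 + 68\right)\right) + 2461\right) - \frac{1}{9} = \left(\left(-12676 + 76\right) + 2461\right) - \frac{1}{9} = \left(-12600 + 2461\right) - \frac{1}{9} = -10139 - \frac{1}{9} = - \frac{91252}{9}$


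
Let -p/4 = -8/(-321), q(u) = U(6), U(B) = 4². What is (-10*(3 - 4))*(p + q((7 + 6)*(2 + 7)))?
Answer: 51040/321 ≈ 159.00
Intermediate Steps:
U(B) = 16
q(u) = 16
p = -32/321 (p = -(-32)/(-321) = -(-32)*(-1)/321 = -4*8/321 = -32/321 ≈ -0.099689)
(-10*(3 - 4))*(p + q((7 + 6)*(2 + 7))) = (-10*(3 - 4))*(-32/321 + 16) = -10*(-1)*(5104/321) = 10*(5104/321) = 51040/321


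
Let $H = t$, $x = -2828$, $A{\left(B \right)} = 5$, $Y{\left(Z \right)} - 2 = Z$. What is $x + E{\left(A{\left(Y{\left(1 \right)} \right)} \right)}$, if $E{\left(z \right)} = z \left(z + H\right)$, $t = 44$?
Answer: $-2583$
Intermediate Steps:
$Y{\left(Z \right)} = 2 + Z$
$H = 44$
$E{\left(z \right)} = z \left(44 + z\right)$ ($E{\left(z \right)} = z \left(z + 44\right) = z \left(44 + z\right)$)
$x + E{\left(A{\left(Y{\left(1 \right)} \right)} \right)} = -2828 + 5 \left(44 + 5\right) = -2828 + 5 \cdot 49 = -2828 + 245 = -2583$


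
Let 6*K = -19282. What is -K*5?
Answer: 48205/3 ≈ 16068.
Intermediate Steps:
K = -9641/3 (K = (⅙)*(-19282) = -9641/3 ≈ -3213.7)
-K*5 = -(-9641)*5/3 = -1*(-48205/3) = 48205/3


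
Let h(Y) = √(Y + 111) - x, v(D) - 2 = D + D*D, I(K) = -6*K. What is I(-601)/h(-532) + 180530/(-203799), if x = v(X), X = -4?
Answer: -10399975726/125743983 - 3606*I*√421/617 ≈ -82.708 - 119.92*I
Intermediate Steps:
v(D) = 2 + D + D² (v(D) = 2 + (D + D*D) = 2 + (D + D²) = 2 + D + D²)
x = 14 (x = 2 - 4 + (-4)² = 2 - 4 + 16 = 14)
h(Y) = -14 + √(111 + Y) (h(Y) = √(Y + 111) - 1*14 = √(111 + Y) - 14 = -14 + √(111 + Y))
I(-601)/h(-532) + 180530/(-203799) = (-6*(-601))/(-14 + √(111 - 532)) + 180530/(-203799) = 3606/(-14 + √(-421)) + 180530*(-1/203799) = 3606/(-14 + I*√421) - 180530/203799 = -180530/203799 + 3606/(-14 + I*√421)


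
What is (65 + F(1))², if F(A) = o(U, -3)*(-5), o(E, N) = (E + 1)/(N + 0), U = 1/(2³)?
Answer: 286225/64 ≈ 4472.3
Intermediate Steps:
U = ⅛ (U = 1/8 = ⅛ ≈ 0.12500)
o(E, N) = (1 + E)/N
F(A) = 15/8 (F(A) = ((1 + ⅛)/(-3))*(-5) = -⅓*9/8*(-5) = -3/8*(-5) = 15/8)
(65 + F(1))² = (65 + 15/8)² = (535/8)² = 286225/64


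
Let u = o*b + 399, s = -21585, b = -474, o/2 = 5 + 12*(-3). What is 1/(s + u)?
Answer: 1/8202 ≈ 0.00012192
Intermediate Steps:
o = -62 (o = 2*(5 + 12*(-3)) = 2*(5 - 36) = 2*(-31) = -62)
u = 29787 (u = -62*(-474) + 399 = 29388 + 399 = 29787)
1/(s + u) = 1/(-21585 + 29787) = 1/8202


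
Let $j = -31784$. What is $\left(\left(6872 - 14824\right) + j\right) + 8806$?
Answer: $-30930$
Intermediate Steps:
$\left(\left(6872 - 14824\right) + j\right) + 8806 = \left(\left(6872 - 14824\right) - 31784\right) + 8806 = \left(-7952 - 31784\right) + 8806 = -39736 + 8806 = -30930$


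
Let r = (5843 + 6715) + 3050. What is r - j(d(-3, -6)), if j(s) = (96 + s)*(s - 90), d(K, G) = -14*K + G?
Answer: 22736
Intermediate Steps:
d(K, G) = G - 14*K
j(s) = (-90 + s)*(96 + s) (j(s) = (96 + s)*(-90 + s) = (-90 + s)*(96 + s))
r = 15608 (r = 12558 + 3050 = 15608)
r - j(d(-3, -6)) = 15608 - (-8640 + (-6 - 14*(-3))² + 6*(-6 - 14*(-3))) = 15608 - (-8640 + (-6 + 42)² + 6*(-6 + 42)) = 15608 - (-8640 + 36² + 6*36) = 15608 - (-8640 + 1296 + 216) = 15608 - 1*(-7128) = 15608 + 7128 = 22736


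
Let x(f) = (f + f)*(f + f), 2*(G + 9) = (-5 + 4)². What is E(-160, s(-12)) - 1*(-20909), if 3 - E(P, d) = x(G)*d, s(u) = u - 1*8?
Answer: 26692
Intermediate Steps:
G = -17/2 (G = -9 + (-5 + 4)²/2 = -9 + (½)*(-1)² = -9 + (½)*1 = -9 + ½ = -17/2 ≈ -8.5000)
s(u) = -8 + u (s(u) = u - 8 = -8 + u)
x(f) = 4*f² (x(f) = (2*f)*(2*f) = 4*f²)
E(P, d) = 3 - 289*d (E(P, d) = 3 - 4*(-17/2)²*d = 3 - 4*(289/4)*d = 3 - 289*d)
E(-160, s(-12)) - 1*(-20909) = (3 - 289*(-8 - 12)) - 1*(-20909) = (3 - 289*(-20)) + 20909 = (3 + 5780) + 20909 = 5783 + 20909 = 26692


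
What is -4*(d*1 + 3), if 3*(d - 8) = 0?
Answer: -44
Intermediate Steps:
d = 8 (d = 8 + (⅓)*0 = 8 + 0 = 8)
-4*(d*1 + 3) = -4*(8*1 + 3) = -4*(8 + 3) = -4*11 = -44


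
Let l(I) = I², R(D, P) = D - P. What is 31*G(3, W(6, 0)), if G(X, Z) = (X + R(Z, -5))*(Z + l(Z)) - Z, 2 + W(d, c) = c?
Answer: 434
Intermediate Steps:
W(d, c) = -2 + c
G(X, Z) = -Z + (Z + Z²)*(5 + X + Z) (G(X, Z) = (X + (Z - 1*(-5)))*(Z + Z²) - Z = (X + (Z + 5))*(Z + Z²) - Z = (X + (5 + Z))*(Z + Z²) - Z = (5 + X + Z)*(Z + Z²) - Z = (Z + Z²)*(5 + X + Z) - Z = -Z + (Z + Z²)*(5 + X + Z))
31*G(3, W(6, 0)) = 31*((-2 + 0)*(4 + 3 + (-2 + 0) + 3*(-2 + 0) + (-2 + 0)*(5 + (-2 + 0)))) = 31*(-2*(4 + 3 - 2 + 3*(-2) - 2*(5 - 2))) = 31*(-2*(4 + 3 - 2 - 6 - 2*3)) = 31*(-2*(4 + 3 - 2 - 6 - 6)) = 31*(-2*(-7)) = 31*14 = 434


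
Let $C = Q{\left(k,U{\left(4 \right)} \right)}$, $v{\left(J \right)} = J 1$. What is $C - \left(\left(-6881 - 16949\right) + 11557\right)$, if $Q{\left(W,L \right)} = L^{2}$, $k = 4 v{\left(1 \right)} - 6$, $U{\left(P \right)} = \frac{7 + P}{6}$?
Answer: $\frac{441949}{36} \approx 12276.0$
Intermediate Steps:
$v{\left(J \right)} = J$
$U{\left(P \right)} = \frac{7}{6} + \frac{P}{6}$ ($U{\left(P \right)} = \left(7 + P\right) \frac{1}{6} = \frac{7}{6} + \frac{P}{6}$)
$k = -2$ ($k = 4 \cdot 1 - 6 = 4 - 6 = -2$)
$C = \frac{121}{36}$ ($C = \left(\frac{7}{6} + \frac{1}{6} \cdot 4\right)^{2} = \left(\frac{7}{6} + \frac{2}{3}\right)^{2} = \left(\frac{11}{6}\right)^{2} = \frac{121}{36} \approx 3.3611$)
$C - \left(\left(-6881 - 16949\right) + 11557\right) = \frac{121}{36} - \left(\left(-6881 - 16949\right) + 11557\right) = \frac{121}{36} - \left(-23830 + 11557\right) = \frac{121}{36} - -12273 = \frac{121}{36} + 12273 = \frac{441949}{36}$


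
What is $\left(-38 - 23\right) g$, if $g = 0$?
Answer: $0$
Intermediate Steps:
$\left(-38 - 23\right) g = \left(-38 - 23\right) 0 = \left(-61\right) 0 = 0$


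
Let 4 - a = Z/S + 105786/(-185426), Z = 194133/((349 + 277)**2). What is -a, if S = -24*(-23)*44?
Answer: -58451273608199/12788863854976 ≈ -4.5705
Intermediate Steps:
Z = 194133/391876 (Z = 194133/(626**2) = 194133/391876 ≈ 0.49539)
S = 24288 (S = 552*44 = 24288)
a = 58451273608199/12788863854976 (a = 4 - ((194133/391876)/24288 + 105786/(-185426)) = 4 - ((194133/391876)*(1/24288) + 105786*(-1/185426)) = 4 - (64711/3172628096 - 52893/92713) = 4 - 1*(-7295818188295/12788863854976) = 4 + 7295818188295/12788863854976 = 58451273608199/12788863854976 ≈ 4.5705)
-a = -1*58451273608199/12788863854976 = -58451273608199/12788863854976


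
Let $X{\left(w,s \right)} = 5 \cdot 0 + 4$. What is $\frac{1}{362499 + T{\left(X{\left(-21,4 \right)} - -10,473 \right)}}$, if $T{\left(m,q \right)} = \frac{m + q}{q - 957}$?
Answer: $\frac{484}{175449029} \approx 2.7586 \cdot 10^{-6}$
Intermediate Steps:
$X{\left(w,s \right)} = 4$ ($X{\left(w,s \right)} = 0 + 4 = 4$)
$T{\left(m,q \right)} = \frac{m + q}{-957 + q}$
$\frac{1}{362499 + T{\left(X{\left(-21,4 \right)} - -10,473 \right)}} = \frac{1}{362499 + \frac{\left(4 - -10\right) + 473}{-957 + 473}} = \frac{1}{362499 + \frac{\left(4 + 10\right) + 473}{-484}} = \frac{1}{362499 - \frac{14 + 473}{484}} = \frac{1}{362499 - \frac{487}{484}} = \frac{1}{\frac{175449029}{484}} = \frac{484}{175449029}$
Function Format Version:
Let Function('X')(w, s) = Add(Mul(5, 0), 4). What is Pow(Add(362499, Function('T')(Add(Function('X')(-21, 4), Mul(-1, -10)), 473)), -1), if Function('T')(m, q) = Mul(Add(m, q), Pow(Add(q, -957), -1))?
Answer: Rational(484, 175449029) ≈ 2.7586e-6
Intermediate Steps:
Function('X')(w, s) = 4 (Function('X')(w, s) = Add(0, 4) = 4)
Function('T')(m, q) = Mul(Pow(Add(-957, q), -1), Add(m, q)) (Function('T')(m, q) = Mul(Add(m, q), Pow(Add(-957, q), -1)) = Mul(Pow(Add(-957, q), -1), Add(m, q)))
Pow(Add(362499, Function('T')(Add(Function('X')(-21, 4), Mul(-1, -10)), 473)), -1) = Pow(Add(362499, Mul(Pow(Add(-957, 473), -1), Add(Add(4, Mul(-1, -10)), 473))), -1) = Pow(Add(362499, Mul(Pow(-484, -1), Add(Add(4, 10), 473))), -1) = Pow(Add(362499, Mul(Rational(-1, 484), Add(14, 473))), -1) = Pow(Add(362499, Mul(Rational(-1, 484), 487)), -1) = Pow(Add(362499, Rational(-487, 484)), -1) = Pow(Rational(175449029, 484), -1) = Rational(484, 175449029)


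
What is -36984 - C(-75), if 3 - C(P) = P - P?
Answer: -36987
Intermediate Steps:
C(P) = 3 (C(P) = 3 - (P - P) = 3 - 1*0 = 3 + 0 = 3)
-36984 - C(-75) = -36984 - 1*3 = -36984 - 3 = -36987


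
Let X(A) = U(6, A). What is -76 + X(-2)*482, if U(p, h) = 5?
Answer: 2334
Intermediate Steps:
X(A) = 5
-76 + X(-2)*482 = -76 + 5*482 = -76 + 2410 = 2334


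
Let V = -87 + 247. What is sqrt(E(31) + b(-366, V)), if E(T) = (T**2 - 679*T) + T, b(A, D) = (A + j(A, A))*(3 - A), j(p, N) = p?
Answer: I*sqrt(290165) ≈ 538.67*I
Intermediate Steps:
V = 160
b(A, D) = 2*A*(3 - A) (b(A, D) = (A + A)*(3 - A) = (2*A)*(3 - A) = 2*A*(3 - A))
E(T) = T**2 - 678*T
sqrt(E(31) + b(-366, V)) = sqrt(31*(-678 + 31) + 2*(-366)*(3 - 1*(-366))) = sqrt(31*(-647) + 2*(-366)*(3 + 366)) = sqrt(-20057 + 2*(-366)*369) = sqrt(-20057 - 270108) = sqrt(-290165) = I*sqrt(290165)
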